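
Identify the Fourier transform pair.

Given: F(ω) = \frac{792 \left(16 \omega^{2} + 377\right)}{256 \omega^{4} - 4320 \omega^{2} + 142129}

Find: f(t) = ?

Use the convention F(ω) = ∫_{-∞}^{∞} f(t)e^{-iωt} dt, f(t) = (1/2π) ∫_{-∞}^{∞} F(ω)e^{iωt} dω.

f(t) = 9 e^{- \frac{11 \left|{t}\right|}{4}} \cos{\left(4 t \right)}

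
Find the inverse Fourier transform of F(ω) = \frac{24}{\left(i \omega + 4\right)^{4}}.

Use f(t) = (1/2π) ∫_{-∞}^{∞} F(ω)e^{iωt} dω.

f(t) = 4 t^{3} e^{- 4 t} u\left(t\right)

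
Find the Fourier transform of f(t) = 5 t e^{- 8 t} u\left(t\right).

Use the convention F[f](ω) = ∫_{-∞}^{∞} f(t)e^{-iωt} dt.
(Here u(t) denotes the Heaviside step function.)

F(ω) = \frac{5}{\left(i \omega + 8\right)^{2}}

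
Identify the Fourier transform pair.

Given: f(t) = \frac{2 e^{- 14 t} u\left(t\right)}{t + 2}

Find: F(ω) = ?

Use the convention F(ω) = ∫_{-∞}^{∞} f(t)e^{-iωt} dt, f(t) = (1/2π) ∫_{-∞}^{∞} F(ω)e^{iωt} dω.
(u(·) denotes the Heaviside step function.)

F(ω) = 2 e^{2 i \omega + 28} \operatorname{E}_{1}\left(2 i \omega + 28\right)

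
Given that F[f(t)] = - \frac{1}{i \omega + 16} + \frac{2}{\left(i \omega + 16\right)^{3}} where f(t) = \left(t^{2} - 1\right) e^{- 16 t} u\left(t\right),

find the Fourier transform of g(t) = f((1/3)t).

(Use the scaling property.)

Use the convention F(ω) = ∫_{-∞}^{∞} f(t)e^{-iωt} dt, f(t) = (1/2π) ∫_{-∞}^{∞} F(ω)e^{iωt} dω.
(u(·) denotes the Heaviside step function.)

F[g](ω) = \frac{3 \left(6 i \omega - \left(3 i \omega + 16\right)^{3} + 32\right)}{\left(3 i \omega + 16\right)^{4}}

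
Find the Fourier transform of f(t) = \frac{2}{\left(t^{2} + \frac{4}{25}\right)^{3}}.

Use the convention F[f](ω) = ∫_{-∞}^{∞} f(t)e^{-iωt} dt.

F(ω) = \frac{125 \pi \left(4 \omega^{2} + 30 \left|{\omega}\right| + 75\right) e^{- \frac{2 \left|{\omega}\right|}{5}}}{128}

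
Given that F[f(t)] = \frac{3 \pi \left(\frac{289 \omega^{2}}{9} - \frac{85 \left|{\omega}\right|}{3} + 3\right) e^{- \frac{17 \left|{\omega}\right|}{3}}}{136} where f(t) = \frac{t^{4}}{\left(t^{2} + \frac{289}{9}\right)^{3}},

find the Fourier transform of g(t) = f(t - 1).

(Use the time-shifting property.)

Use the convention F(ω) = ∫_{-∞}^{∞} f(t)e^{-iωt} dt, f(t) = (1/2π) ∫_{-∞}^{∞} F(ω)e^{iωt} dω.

F[g](ω) = \frac{\pi \left(289 \omega^{2} - 255 \left|{\omega}\right| + 27\right) e^{- i \omega - \frac{17 \left|{\omega}\right|}{3}}}{408}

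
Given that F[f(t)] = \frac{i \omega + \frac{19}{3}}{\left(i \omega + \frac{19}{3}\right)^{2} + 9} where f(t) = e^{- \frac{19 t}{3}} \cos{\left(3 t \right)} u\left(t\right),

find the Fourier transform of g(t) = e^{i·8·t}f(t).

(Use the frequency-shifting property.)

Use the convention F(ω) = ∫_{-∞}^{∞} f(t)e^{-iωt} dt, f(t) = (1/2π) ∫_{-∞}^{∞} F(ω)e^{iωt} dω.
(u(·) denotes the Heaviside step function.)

F[g](ω) = \frac{3 \left(3 i \left(\omega - 8\right) + 19\right)}{\left(3 i \left(\omega - 8\right) + 19\right)^{2} + 81}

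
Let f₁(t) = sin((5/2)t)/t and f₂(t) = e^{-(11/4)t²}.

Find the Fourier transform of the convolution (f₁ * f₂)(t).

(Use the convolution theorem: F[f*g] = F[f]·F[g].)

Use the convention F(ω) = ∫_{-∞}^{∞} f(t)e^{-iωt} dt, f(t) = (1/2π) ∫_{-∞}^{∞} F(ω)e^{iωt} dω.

F[f₁*f₂](ω) = \begin{cases} \frac{2 \sqrt{11} \pi^{\frac{3}{2}} e^{- \frac{\omega^{2}}{11}}}{11} & \text{for}\: \omega > - \frac{5}{2} \wedge \omega < \frac{5}{2} \\0 & \text{otherwise} \end{cases}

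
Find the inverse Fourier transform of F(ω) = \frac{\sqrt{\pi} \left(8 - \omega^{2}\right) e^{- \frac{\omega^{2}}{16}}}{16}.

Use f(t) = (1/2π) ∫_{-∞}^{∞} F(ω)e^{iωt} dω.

f(t) = 8 t^{2} e^{- 4 t^{2}}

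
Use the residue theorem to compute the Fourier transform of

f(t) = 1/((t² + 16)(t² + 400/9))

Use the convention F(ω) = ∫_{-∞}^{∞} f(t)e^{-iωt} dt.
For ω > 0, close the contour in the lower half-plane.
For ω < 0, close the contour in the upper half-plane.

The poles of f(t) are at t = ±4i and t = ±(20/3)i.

Let g(z) = f(z)e^{-iωz}; for large |z| the factor e^{-iωz} decays in the lower half-plane when ω > 0 and in the upper half-plane when ω < 0.

Case ω > 0 (lower half-plane, clockwise contour ⇒ F(ω) = -2πi·ΣRes):
  Res_{z = - 4 i} g(z) = \frac{9 i e^{- 4 \omega}}{2048}
  Res_{z = - \frac{20 i}{3}} g(z) = - \frac{27 i e^{- \frac{20 \omega}{3}}}{10240}
  F(ω) = -2πi·ΣRes = \frac{9 \pi e^{- 4 \omega}}{1024} - \frac{27 \pi e^{- \frac{20 \omega}{3}}}{5120}

Case ω < 0 (upper half-plane, counterclockwise contour ⇒ F(ω) = +2πi·ΣRes):
  Res_{z = 4 i} g(z) = - \frac{9 i e^{4 \omega}}{2048}
  Res_{z = \frac{20 i}{3}} g(z) = \frac{27 i e^{\frac{20 \omega}{3}}}{10240}
  F(ω) = 2πi·ΣRes = \frac{9 \pi \left(- 3 e^{\frac{20 \omega}{3}} + 5 e^{4 \omega}\right)}{5120}

Both cases combine into a single formula in |ω|:

F(ω) = \frac{9 \pi e^{- 4 \left|{\omega}\right|}}{1024} - \frac{27 \pi e^{- \frac{20 \left|{\omega}\right|}{3}}}{5120}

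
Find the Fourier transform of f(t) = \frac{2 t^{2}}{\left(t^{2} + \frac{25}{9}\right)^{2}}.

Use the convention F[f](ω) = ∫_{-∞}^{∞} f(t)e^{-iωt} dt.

F(ω) = \frac{\pi \left(3 - 5 \left|{\omega}\right|\right) e^{- \frac{5 \left|{\omega}\right|}{3}}}{5}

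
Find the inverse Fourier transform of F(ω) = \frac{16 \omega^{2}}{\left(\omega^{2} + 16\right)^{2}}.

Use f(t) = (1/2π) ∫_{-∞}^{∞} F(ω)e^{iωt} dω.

f(t) = \left(1 - 4 \left|{t}\right|\right) e^{- 4 \left|{t}\right|}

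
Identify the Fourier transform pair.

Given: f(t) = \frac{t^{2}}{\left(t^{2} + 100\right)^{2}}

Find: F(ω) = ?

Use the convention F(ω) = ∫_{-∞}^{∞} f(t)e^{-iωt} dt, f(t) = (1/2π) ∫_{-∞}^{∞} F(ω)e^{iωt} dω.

F(ω) = \frac{\pi \left(1 - 10 \left|{\omega}\right|\right) e^{- 10 \left|{\omega}\right|}}{20}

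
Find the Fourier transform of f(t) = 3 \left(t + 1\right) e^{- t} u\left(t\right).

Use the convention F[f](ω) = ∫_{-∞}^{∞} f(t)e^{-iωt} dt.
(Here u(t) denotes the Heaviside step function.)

F(ω) = \frac{3 \left(- i \omega - 2\right)}{\omega^{2} - 2 i \omega - 1}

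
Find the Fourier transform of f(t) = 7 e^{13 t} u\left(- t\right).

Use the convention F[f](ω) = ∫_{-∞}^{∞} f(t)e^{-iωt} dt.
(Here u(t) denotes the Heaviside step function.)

F(ω) = - \frac{7}{i \omega - 13}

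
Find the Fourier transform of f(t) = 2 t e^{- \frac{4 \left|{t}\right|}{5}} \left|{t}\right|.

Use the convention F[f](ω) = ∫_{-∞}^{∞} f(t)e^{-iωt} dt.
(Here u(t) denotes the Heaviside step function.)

F(ω) = \frac{5000 i \omega \left(25 \omega^{2} - 48\right)}{\left(25 \omega^{2} + 16\right)^{3}}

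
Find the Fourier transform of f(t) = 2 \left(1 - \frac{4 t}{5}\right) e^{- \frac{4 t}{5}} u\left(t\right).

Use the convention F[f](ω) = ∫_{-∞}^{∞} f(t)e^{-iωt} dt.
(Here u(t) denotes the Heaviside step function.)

F(ω) = \frac{50 i \omega}{- 25 \omega^{2} + 40 i \omega + 16}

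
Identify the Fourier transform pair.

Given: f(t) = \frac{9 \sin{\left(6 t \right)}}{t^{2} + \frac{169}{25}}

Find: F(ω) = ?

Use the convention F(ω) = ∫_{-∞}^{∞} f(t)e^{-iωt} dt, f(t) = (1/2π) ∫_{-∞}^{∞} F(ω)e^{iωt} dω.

F(ω) = \frac{45 i \pi e^{- \frac{13 \left|{\omega + 6}\right|}{5}}}{26} - \frac{45 i \pi e^{- \frac{13 \left|{\omega - 6}\right|}{5}}}{26}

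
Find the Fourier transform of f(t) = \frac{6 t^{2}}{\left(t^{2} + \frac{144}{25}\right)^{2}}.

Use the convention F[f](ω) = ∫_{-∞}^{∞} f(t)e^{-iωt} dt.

F(ω) = \frac{\pi \left(5 - 12 \left|{\omega}\right|\right) e^{- \frac{12 \left|{\omega}\right|}{5}}}{4}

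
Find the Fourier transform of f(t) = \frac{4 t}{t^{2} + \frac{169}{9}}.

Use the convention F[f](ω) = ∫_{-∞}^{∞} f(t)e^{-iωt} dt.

F(ω) = - 4 i \pi e^{- \frac{13 \left|{\omega}\right|}{3}} \operatorname{sign}{\left(\omega \right)}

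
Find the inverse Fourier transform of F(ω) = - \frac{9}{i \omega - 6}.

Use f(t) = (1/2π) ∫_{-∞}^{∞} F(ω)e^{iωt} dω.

f(t) = 9 e^{6 t} u\left(- t\right)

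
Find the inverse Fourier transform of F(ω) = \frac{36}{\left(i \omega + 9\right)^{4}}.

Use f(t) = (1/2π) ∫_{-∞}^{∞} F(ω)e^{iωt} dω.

f(t) = 6 t^{3} e^{- 9 t} u\left(t\right)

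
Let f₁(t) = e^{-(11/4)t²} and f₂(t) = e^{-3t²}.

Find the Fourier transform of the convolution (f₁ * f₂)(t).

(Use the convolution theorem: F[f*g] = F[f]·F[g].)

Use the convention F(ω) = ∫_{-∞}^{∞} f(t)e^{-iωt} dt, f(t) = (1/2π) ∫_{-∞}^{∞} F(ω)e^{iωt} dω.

F[f₁*f₂](ω) = \frac{2 \sqrt{33} \pi e^{- \frac{23 \omega^{2}}{132}}}{33}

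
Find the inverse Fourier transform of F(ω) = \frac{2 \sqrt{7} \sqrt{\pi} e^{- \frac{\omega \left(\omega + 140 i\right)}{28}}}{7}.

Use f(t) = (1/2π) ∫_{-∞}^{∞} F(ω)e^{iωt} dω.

f(t) = 2 e^{- 7 \left(t - 5\right)^{2}}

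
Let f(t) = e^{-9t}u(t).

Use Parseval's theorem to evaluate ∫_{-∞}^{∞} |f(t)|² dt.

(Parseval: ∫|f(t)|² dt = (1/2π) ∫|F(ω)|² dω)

∫|f(t)|² dt = \frac{1}{18}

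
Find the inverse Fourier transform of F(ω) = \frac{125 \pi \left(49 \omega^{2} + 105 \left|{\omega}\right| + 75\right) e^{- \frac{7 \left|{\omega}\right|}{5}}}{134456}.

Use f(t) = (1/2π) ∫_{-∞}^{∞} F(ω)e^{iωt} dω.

f(t) = \frac{1}{\left(t^{2} + \frac{49}{25}\right)^{3}}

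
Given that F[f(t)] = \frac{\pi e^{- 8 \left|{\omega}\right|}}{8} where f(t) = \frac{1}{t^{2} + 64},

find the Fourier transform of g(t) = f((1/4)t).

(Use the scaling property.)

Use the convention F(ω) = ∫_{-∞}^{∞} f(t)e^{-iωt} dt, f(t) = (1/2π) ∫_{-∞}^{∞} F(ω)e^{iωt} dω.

F[g](ω) = \frac{\pi e^{- 32 \left|{\omega}\right|}}{2}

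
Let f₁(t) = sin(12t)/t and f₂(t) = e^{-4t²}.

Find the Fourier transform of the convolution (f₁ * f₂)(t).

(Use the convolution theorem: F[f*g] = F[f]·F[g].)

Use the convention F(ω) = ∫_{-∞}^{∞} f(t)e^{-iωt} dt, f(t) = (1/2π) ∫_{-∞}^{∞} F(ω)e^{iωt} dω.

F[f₁*f₂](ω) = \begin{cases} \frac{\pi^{\frac{3}{2}} e^{- \frac{\omega^{2}}{16}}}{2} & \text{for}\: \omega > -12 \wedge \omega < 12 \\0 & \text{otherwise} \end{cases}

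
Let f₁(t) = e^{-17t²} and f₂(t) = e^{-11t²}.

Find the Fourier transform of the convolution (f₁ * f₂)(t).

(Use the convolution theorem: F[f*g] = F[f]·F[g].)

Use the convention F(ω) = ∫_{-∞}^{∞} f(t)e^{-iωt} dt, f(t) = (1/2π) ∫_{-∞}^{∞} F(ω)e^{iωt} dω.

F[f₁*f₂](ω) = \frac{\sqrt{187} \pi e^{- \frac{7 \omega^{2}}{187}}}{187}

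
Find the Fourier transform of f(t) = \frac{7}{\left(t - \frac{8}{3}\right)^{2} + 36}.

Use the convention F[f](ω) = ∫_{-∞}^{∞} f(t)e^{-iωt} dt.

F(ω) = \frac{7 \pi e^{- \frac{8 i \omega}{3} - 6 \left|{\omega}\right|}}{6}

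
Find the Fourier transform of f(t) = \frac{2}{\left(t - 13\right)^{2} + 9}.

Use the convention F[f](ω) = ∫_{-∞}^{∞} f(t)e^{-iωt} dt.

F(ω) = \frac{2 \pi e^{- 13 i \omega - 3 \left|{\omega}\right|}}{3}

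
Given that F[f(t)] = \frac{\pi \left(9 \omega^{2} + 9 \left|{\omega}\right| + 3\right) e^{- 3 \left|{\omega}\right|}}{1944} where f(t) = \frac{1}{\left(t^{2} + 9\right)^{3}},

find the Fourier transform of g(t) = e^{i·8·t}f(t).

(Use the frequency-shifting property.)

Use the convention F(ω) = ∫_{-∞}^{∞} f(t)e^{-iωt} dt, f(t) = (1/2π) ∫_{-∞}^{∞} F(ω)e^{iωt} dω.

F[g](ω) = \frac{\pi \left(3 \left(\omega - 8\right)^{2} + 3 \left|{\omega - 8}\right| + 1\right) e^{- 3 \left|{\omega - 8}\right|}}{648}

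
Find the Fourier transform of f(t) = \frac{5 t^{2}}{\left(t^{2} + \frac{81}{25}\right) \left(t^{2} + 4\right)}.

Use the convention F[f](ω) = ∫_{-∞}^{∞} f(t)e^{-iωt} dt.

F(ω) = \frac{250 \pi e^{- 2 \left|{\omega}\right|}}{19} - \frac{225 \pi e^{- \frac{9 \left|{\omega}\right|}{5}}}{19}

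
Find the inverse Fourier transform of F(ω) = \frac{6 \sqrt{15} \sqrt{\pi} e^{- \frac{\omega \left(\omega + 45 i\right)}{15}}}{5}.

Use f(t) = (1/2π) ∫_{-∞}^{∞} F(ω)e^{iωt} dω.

f(t) = 9 e^{- \frac{15 \left(t - 3\right)^{2}}{4}}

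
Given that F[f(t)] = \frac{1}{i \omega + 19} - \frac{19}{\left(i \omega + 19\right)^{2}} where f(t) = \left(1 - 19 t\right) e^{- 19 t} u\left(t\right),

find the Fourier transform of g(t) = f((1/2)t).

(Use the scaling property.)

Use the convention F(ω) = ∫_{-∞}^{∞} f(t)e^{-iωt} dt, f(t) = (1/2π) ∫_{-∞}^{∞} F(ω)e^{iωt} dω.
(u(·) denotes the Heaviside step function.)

F[g](ω) = \frac{4 i \omega}{- 4 \omega^{2} + 76 i \omega + 361}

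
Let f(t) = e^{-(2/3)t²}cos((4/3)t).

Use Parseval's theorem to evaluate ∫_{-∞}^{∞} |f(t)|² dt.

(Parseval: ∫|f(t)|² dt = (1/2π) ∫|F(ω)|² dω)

∫|f(t)|² dt = \frac{\sqrt{3} \sqrt{\pi} \left(1 + e^{\frac{4}{3}}\right)}{4 e^{\frac{4}{3}}}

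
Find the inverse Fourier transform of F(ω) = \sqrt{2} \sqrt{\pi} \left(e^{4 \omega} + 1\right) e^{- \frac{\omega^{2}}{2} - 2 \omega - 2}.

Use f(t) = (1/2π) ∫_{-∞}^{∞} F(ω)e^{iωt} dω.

f(t) = 2 e^{- \frac{t^{2}}{2}} \cos{\left(2 t \right)}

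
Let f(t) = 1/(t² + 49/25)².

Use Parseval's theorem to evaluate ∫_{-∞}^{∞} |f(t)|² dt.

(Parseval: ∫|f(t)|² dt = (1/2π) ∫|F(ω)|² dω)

∫|f(t)|² dt = \frac{390625 \pi}{13176688}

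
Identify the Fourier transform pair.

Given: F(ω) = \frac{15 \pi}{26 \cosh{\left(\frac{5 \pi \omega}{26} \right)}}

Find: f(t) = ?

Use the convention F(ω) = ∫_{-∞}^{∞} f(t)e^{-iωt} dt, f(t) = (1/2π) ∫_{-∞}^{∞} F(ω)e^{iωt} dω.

f(t) = \frac{3}{e^{\frac{13 t}{5}} + e^{- \frac{13 t}{5}}}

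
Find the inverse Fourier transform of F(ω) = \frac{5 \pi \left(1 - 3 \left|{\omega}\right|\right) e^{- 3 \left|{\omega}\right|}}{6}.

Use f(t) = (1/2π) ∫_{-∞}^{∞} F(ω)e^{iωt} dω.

f(t) = \frac{5 t^{2}}{\left(t^{2} + 9\right)^{2}}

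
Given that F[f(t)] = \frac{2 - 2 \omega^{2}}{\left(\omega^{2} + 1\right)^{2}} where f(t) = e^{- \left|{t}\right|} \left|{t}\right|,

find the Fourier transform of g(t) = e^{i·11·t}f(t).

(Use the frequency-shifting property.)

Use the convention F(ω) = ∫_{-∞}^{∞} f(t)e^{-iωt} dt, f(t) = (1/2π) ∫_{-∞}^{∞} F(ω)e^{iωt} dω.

F[g](ω) = \frac{2 \left(1 - \left(\omega - 11\right)^{2}\right)}{\left(\left(\omega - 11\right)^{2} + 1\right)^{2}}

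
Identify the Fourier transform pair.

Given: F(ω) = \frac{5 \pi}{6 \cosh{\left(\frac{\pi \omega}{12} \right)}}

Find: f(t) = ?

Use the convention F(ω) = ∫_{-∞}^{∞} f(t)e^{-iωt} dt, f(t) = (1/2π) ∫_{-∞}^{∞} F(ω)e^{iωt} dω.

f(t) = \frac{5}{\cosh{\left(6 t \right)}}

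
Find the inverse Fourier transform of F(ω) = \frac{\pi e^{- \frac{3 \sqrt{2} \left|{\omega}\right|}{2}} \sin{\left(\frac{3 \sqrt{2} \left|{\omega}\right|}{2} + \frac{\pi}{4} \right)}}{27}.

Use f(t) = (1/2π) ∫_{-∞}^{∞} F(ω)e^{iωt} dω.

f(t) = \frac{1}{t^{4} + 81}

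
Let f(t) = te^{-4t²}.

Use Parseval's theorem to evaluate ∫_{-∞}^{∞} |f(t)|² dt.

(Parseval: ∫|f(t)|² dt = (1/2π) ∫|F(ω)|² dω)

∫|f(t)|² dt = \frac{\sqrt{2} \sqrt{\pi}}{64}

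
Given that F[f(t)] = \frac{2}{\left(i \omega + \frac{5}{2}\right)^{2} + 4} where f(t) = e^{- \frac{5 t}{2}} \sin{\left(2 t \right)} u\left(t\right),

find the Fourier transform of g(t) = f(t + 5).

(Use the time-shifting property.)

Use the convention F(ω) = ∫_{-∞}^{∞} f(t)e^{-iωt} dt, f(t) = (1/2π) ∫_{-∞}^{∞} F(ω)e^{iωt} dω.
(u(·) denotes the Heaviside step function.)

F[g](ω) = \frac{8 e^{5 i \omega}}{\left(2 i \omega + 5\right)^{2} + 16}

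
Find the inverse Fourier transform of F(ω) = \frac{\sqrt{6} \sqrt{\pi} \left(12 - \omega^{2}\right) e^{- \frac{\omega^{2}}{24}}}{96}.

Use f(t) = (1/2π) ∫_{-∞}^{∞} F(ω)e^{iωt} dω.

f(t) = 9 t^{2} e^{- 6 t^{2}}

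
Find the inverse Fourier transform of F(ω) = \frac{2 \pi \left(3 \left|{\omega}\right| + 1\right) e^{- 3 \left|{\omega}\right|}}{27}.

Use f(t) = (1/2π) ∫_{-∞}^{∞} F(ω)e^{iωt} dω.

f(t) = \frac{4}{\left(t^{2} + 9\right)^{2}}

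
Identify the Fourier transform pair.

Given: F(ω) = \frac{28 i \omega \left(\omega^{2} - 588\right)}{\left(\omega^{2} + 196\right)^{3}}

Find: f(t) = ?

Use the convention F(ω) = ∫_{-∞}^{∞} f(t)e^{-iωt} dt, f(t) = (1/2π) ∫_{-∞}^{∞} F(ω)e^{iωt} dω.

f(t) = 7 t e^{- 14 \left|{t}\right|} \left|{t}\right|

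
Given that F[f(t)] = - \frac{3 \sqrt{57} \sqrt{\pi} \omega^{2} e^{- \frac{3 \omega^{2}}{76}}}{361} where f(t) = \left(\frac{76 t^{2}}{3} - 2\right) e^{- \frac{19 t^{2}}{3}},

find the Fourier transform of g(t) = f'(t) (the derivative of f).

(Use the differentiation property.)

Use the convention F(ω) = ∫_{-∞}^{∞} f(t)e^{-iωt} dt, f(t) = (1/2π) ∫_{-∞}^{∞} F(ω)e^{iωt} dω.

F[g](ω) = - \frac{3 \sqrt{57} i \sqrt{\pi} \omega^{3} e^{- \frac{3 \omega^{2}}{76}}}{361}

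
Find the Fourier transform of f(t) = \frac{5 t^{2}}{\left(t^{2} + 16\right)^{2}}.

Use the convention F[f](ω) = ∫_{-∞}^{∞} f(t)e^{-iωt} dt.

F(ω) = \frac{5 \pi \left(1 - 4 \left|{\omega}\right|\right) e^{- 4 \left|{\omega}\right|}}{8}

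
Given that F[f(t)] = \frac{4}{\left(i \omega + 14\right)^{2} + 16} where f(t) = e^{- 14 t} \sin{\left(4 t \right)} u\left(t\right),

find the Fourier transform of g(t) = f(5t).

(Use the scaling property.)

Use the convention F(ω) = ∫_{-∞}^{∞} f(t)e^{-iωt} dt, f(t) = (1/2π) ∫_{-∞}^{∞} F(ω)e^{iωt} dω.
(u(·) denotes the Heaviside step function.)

F[g](ω) = \frac{20}{\left(i \omega + 70\right)^{2} + 400}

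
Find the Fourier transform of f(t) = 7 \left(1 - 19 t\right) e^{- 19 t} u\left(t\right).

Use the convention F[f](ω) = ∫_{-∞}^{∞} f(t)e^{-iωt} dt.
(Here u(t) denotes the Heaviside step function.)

F(ω) = \frac{7 i \omega}{- \omega^{2} + 38 i \omega + 361}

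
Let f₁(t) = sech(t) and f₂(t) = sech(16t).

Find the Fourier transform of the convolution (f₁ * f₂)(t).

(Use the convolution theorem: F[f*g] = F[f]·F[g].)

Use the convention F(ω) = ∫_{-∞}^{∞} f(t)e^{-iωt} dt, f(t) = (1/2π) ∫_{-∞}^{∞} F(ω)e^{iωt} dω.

F[f₁*f₂](ω) = \frac{\pi^{2}}{16 \cosh{\left(\frac{\pi \omega}{32} \right)} \cosh{\left(\frac{\pi \omega}{2} \right)}}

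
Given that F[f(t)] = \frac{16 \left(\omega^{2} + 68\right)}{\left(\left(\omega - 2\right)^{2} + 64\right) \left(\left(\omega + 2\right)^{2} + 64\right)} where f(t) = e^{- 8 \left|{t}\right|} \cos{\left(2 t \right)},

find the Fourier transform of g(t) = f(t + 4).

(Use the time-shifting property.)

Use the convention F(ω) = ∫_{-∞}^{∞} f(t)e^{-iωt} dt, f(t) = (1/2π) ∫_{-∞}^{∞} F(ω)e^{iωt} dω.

F[g](ω) = \frac{16 \left(\omega^{2} + 68\right) e^{4 i \omega}}{\omega^{4} + 120 \omega^{2} + 4624}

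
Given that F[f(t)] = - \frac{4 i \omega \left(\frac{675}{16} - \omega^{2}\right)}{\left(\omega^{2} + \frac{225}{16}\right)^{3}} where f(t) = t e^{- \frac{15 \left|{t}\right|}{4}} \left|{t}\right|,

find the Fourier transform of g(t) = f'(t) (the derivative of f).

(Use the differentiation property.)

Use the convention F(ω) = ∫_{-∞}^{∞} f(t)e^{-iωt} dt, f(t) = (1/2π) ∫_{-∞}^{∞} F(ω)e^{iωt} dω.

F[g](ω) = \frac{\omega^{2} \left(691200 - 16384 \omega^{2}\right)}{\left(16 \omega^{2} + 225\right)^{3}}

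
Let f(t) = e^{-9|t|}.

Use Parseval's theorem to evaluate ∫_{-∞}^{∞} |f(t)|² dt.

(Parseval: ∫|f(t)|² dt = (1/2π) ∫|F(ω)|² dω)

∫|f(t)|² dt = \frac{1}{9}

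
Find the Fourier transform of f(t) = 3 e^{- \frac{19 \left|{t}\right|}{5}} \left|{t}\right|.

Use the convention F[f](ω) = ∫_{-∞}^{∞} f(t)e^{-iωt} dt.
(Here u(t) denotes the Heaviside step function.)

F(ω) = \frac{150 \left(361 - 25 \omega^{2}\right)}{\left(25 \omega^{2} + 361\right)^{2}}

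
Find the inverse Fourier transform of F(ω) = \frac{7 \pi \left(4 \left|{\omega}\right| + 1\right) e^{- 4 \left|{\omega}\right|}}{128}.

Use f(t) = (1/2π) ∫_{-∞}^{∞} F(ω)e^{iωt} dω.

f(t) = \frac{7}{\left(t^{2} + 16\right)^{2}}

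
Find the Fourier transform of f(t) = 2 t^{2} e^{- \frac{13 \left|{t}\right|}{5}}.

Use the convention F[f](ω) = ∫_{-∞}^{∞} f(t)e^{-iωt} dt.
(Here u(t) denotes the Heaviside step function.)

F(ω) = \frac{13000 \left(169 - 75 \omega^{2}\right)}{\left(25 \omega^{2} + 169\right)^{3}}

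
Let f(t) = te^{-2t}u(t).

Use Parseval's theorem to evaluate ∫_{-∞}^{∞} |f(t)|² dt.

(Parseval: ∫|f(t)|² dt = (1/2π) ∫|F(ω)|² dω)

∫|f(t)|² dt = \frac{1}{32}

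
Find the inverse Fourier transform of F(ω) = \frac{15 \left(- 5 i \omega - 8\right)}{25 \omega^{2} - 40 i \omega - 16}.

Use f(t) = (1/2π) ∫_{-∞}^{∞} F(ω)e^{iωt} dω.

f(t) = 3 \left(\frac{4 t}{5} + 1\right) e^{- \frac{4 t}{5}} u\left(t\right)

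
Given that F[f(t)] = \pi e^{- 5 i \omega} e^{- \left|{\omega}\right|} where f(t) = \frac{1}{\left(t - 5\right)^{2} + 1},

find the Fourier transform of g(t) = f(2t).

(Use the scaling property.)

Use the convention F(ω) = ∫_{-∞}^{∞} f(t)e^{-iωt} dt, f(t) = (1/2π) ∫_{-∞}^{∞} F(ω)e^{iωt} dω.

F[g](ω) = \frac{\pi e^{- \frac{5 i \omega}{2} - \frac{\left|{\omega}\right|}{2}}}{2}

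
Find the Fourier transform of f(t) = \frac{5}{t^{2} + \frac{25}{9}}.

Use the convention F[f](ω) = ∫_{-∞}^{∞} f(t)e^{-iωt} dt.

F(ω) = 3 \pi e^{- \frac{5 \left|{\omega}\right|}{3}}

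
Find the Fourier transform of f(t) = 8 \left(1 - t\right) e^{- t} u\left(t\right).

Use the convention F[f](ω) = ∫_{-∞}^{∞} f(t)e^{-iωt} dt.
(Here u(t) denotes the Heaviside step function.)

F(ω) = \frac{8 i \omega}{- \omega^{2} + 2 i \omega + 1}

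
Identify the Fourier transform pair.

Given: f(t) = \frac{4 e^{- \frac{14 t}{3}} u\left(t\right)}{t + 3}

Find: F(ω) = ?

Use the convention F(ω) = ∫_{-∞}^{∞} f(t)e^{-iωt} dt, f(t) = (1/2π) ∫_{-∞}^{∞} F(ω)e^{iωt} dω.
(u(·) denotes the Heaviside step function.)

F(ω) = 4 e^{3 i \omega + 14} \operatorname{E}_{1}\left(3 i \omega + 14\right)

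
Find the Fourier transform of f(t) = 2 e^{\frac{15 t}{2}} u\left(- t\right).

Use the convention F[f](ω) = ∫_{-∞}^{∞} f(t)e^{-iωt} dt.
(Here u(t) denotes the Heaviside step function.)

F(ω) = - \frac{4}{2 i \omega - 15}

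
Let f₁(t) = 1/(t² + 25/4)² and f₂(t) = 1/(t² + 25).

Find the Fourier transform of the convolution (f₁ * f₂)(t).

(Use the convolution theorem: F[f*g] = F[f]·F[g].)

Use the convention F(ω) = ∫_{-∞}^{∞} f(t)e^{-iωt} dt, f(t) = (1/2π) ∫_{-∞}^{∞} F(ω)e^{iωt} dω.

F[f₁*f₂](ω) = \frac{2 \pi^{2} \left(5 \left|{\omega}\right| + 2\right) e^{- \frac{15 \left|{\omega}\right|}{2}}}{625}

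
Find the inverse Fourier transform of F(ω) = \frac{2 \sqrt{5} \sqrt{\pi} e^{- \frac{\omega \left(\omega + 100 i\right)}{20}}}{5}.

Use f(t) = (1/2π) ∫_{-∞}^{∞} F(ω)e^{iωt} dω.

f(t) = 2 e^{- 5 \left(t - 5\right)^{2}}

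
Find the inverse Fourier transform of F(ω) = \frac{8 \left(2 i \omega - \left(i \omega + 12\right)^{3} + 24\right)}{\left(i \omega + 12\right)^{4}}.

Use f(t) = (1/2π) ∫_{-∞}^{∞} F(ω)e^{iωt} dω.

f(t) = 8 \left(t^{2} - 1\right) e^{- 12 t} u\left(t\right)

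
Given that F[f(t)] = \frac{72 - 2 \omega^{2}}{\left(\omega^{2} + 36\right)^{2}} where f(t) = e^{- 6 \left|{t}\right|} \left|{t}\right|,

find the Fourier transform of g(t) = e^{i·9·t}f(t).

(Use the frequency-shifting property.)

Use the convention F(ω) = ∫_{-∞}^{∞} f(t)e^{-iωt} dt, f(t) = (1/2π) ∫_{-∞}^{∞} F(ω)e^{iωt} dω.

F[g](ω) = \frac{2 \left(36 - \left(\omega - 9\right)^{2}\right)}{\left(\left(\omega - 9\right)^{2} + 36\right)^{2}}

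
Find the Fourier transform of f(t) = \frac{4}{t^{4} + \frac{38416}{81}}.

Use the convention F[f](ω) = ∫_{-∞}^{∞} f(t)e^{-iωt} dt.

F(ω) = \frac{27 \pi e^{- \frac{7 \sqrt{2} \left|{\omega}\right|}{3}} \sin{\left(\frac{7 \sqrt{2} \left|{\omega}\right|}{3} + \frac{\pi}{4} \right)}}{686}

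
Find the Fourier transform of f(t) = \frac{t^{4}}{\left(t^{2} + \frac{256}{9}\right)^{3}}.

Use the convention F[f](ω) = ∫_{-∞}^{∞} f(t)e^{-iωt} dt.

F(ω) = \frac{\pi \left(256 \omega^{2} - 240 \left|{\omega}\right| + 27\right) e^{- \frac{16 \left|{\omega}\right|}{3}}}{384}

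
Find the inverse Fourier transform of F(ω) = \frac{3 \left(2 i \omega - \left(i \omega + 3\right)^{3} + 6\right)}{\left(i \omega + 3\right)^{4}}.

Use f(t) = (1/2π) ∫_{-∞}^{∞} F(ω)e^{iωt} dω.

f(t) = 3 \left(t^{2} - 1\right) e^{- 3 t} u\left(t\right)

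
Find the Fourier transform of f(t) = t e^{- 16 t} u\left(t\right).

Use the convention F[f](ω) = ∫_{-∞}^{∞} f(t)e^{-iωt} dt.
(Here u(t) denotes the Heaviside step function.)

F(ω) = \frac{1}{\left(i \omega + 16\right)^{2}}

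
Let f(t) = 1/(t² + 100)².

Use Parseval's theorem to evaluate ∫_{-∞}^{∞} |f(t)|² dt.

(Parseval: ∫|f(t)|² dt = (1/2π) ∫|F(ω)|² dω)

∫|f(t)|² dt = \frac{\pi}{32000000}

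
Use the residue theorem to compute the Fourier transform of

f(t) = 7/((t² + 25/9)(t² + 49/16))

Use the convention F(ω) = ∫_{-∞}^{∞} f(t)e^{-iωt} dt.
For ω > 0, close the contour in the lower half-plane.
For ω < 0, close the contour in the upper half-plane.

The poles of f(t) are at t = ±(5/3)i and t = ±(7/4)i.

Let g(z) = f(z)e^{-iωz}; for large |z| the factor e^{-iωz} decays in the lower half-plane when ω > 0 and in the upper half-plane when ω < 0.

Case ω > 0 (lower half-plane, clockwise contour ⇒ F(ω) = -2πi·ΣRes):
  Res_{z = - \frac{5 i}{3}} g(z) = \frac{1512 i e^{- \frac{5 \omega}{3}}}{205}
  Res_{z = - \frac{7 i}{4}} g(z) = - \frac{288 i e^{- \frac{7 \omega}{4}}}{41}
  F(ω) = -2πi·ΣRes = \frac{3024 \pi e^{- \frac{5 \omega}{3}}}{205} - \frac{576 \pi e^{- \frac{7 \omega}{4}}}{41}

Case ω < 0 (upper half-plane, counterclockwise contour ⇒ F(ω) = +2πi·ΣRes):
  Res_{z = \frac{5 i}{3}} g(z) = - \frac{1512 i e^{\frac{5 \omega}{3}}}{205}
  Res_{z = \frac{7 i}{4}} g(z) = \frac{288 i e^{\frac{7 \omega}{4}}}{41}
  F(ω) = 2πi·ΣRes = \frac{144 \pi \left(- 20 e^{\frac{7 \omega}{4}} + 21 e^{\frac{5 \omega}{3}}\right)}{205}

Both cases combine into a single formula in |ω|:

F(ω) = \frac{3024 \pi e^{- \frac{5 \left|{\omega}\right|}{3}}}{205} - \frac{576 \pi e^{- \frac{7 \left|{\omega}\right|}{4}}}{41}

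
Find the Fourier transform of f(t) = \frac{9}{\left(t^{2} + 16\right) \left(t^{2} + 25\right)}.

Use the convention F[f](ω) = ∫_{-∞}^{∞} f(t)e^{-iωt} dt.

F(ω) = \frac{\pi \left(5 e^{\left|{\omega}\right|} - 4\right) e^{- 5 \left|{\omega}\right|}}{20}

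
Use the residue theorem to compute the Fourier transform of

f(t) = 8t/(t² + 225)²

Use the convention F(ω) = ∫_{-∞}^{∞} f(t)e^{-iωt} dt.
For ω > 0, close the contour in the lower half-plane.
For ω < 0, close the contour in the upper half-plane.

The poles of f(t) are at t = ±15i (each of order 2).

Let g(z) = f(z)e^{-iωz}; for large |z| the factor e^{-iωz} decays in the lower half-plane when ω > 0 and in the upper half-plane when ω < 0.

Case ω > 0 (lower half-plane, clockwise contour ⇒ F(ω) = -2πi·ΣRes):
  Res_{z = - 15 i} g(z) = \frac{2 \omega e^{- 15 \omega}}{15} (pole of order 2)
  F(ω) = -2πi·ΣRes = - \frac{4 i \pi \omega e^{- 15 \omega}}{15}

Case ω < 0 (upper half-plane, counterclockwise contour ⇒ F(ω) = +2πi·ΣRes):
  Res_{z = 15 i} g(z) = - \frac{2 \omega e^{15 \omega}}{15} (pole of order 2)
  F(ω) = 2πi·ΣRes = - \frac{4 i \pi \omega e^{15 \omega}}{15}

Both cases combine into a single formula in |ω|:

F(ω) = - \frac{4 i \pi \omega e^{- 15 \left|{\omega}\right|}}{15}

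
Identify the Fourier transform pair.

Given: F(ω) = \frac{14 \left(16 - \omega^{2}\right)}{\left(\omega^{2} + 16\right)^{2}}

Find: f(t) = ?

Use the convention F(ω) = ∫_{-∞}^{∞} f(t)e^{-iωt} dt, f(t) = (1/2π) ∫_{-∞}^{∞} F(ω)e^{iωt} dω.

f(t) = 7 e^{- 4 \left|{t}\right|} \left|{t}\right|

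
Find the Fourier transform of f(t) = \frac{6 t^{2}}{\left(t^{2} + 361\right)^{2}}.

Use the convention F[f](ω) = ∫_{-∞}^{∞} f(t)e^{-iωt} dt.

F(ω) = \frac{3 \pi \left(1 - 19 \left|{\omega}\right|\right) e^{- 19 \left|{\omega}\right|}}{19}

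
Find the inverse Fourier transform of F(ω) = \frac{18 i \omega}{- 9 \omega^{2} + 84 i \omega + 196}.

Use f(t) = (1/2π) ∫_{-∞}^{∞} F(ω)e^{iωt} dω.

f(t) = 2 \left(1 - \frac{14 t}{3}\right) e^{- \frac{14 t}{3}} u\left(t\right)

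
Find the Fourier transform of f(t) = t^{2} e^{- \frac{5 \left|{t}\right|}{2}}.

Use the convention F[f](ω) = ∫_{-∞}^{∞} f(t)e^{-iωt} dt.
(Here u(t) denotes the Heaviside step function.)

F(ω) = \frac{160 \left(25 - 12 \omega^{2}\right)}{\left(4 \omega^{2} + 25\right)^{3}}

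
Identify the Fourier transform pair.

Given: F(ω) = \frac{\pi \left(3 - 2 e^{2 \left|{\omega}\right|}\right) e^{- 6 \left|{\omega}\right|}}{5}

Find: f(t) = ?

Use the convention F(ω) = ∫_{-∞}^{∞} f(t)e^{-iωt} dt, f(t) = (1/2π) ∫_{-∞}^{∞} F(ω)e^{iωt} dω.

f(t) = \frac{2 t^{2}}{\left(t^{2} + 16\right) \left(t^{2} + 36\right)}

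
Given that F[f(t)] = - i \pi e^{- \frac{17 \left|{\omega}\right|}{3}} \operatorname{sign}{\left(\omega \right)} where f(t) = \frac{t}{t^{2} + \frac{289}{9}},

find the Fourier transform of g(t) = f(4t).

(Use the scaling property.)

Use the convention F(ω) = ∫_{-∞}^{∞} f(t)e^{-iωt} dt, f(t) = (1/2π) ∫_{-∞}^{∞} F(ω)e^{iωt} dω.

F[g](ω) = - \frac{i \pi e^{- \frac{17 \left|{\omega}\right|}{12}} \operatorname{sign}{\left(\omega \right)}}{4}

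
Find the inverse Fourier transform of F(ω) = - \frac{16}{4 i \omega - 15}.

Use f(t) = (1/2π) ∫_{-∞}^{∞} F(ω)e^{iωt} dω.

f(t) = 4 e^{\frac{15 t}{4}} u\left(- t\right)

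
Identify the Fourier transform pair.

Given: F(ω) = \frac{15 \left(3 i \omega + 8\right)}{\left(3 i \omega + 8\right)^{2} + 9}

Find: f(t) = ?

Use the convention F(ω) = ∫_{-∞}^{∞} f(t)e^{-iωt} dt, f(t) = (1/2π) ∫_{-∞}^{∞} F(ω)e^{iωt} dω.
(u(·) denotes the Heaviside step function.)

f(t) = 5 e^{- \frac{8 t}{3}} \cos{\left(t \right)} u\left(t\right)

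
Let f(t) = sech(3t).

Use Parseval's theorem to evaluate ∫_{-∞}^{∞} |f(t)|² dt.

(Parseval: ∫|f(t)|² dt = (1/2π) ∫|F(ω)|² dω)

∫|f(t)|² dt = \frac{2}{3}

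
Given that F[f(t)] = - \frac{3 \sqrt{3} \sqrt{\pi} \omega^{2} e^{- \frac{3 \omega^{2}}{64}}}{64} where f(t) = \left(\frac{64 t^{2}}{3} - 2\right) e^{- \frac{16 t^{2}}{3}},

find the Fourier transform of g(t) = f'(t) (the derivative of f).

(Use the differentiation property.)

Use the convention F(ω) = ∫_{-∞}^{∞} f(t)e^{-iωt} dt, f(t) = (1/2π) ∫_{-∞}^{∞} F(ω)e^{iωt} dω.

F[g](ω) = - \frac{3 \sqrt{3} i \sqrt{\pi} \omega^{3} e^{- \frac{3 \omega^{2}}{64}}}{64}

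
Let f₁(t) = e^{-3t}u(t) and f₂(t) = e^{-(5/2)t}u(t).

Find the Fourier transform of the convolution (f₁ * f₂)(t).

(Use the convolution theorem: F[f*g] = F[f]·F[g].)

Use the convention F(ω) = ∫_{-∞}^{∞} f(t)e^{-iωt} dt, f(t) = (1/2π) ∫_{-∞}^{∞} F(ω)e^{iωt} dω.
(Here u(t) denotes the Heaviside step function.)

F[f₁*f₂](ω) = \frac{2}{\left(i \omega + 3\right) \left(2 i \omega + 5\right)}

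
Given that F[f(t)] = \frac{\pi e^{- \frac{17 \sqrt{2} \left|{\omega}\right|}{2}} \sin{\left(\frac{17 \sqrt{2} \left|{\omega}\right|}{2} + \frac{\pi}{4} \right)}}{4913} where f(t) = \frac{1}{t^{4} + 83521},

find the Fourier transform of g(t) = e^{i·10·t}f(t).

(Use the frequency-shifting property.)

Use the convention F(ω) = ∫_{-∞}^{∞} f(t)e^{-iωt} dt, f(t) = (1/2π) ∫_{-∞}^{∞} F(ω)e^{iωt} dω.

F[g](ω) = \frac{\pi e^{- \frac{17 \sqrt{2} \left|{\omega - 10}\right|}{2}} \sin{\left(\frac{17 \sqrt{2} \left|{\omega - 10}\right|}{2} + \frac{\pi}{4} \right)}}{4913}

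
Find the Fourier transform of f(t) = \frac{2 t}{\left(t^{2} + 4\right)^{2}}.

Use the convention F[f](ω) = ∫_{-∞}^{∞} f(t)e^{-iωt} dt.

F(ω) = - \frac{i \pi \omega e^{- 2 \left|{\omega}\right|}}{2}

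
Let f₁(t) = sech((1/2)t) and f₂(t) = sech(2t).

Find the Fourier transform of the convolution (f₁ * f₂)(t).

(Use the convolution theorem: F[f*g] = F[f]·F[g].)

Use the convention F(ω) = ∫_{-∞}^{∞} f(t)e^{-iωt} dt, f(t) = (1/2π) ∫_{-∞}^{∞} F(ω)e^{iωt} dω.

F[f₁*f₂](ω) = \frac{\pi^{2}}{\cosh{\left(\frac{\pi \omega}{4} \right)} \cosh{\left(\pi \omega \right)}}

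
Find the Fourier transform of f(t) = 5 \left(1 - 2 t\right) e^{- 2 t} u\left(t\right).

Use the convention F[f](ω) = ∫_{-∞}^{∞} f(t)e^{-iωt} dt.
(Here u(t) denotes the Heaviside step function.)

F(ω) = \frac{5 i \omega}{- \omega^{2} + 4 i \omega + 4}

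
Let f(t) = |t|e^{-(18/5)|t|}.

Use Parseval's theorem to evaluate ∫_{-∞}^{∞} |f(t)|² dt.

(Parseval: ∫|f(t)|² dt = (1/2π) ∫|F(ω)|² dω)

∫|f(t)|² dt = \frac{125}{11664}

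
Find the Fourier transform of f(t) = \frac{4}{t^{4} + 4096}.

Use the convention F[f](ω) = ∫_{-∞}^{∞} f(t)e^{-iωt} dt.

F(ω) = \frac{\pi e^{- 4 \sqrt{2} \left|{\omega}\right|} \sin{\left(4 \sqrt{2} \left|{\omega}\right| + \frac{\pi}{4} \right)}}{128}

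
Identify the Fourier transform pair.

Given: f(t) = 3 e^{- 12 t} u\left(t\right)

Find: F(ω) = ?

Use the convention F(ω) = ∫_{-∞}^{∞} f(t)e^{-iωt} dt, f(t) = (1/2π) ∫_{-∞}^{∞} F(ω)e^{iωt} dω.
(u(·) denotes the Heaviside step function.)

F(ω) = \frac{3}{i \omega + 12}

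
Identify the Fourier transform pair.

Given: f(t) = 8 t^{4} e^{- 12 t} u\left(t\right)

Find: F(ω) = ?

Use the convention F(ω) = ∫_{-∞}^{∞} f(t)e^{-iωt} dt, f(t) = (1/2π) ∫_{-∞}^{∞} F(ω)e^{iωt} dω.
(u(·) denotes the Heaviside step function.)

F(ω) = \frac{192}{\left(i \omega + 12\right)^{5}}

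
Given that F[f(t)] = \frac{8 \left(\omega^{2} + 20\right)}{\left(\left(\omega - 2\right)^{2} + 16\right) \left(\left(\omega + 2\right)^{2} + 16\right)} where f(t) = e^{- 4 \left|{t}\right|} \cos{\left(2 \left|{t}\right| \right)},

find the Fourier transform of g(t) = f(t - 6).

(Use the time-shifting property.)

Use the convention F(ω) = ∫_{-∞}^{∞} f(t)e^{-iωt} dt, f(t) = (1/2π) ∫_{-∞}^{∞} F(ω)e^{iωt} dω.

F[g](ω) = \frac{8 \left(\omega^{2} + 20\right) e^{- 6 i \omega}}{\omega^{4} + 24 \omega^{2} + 400}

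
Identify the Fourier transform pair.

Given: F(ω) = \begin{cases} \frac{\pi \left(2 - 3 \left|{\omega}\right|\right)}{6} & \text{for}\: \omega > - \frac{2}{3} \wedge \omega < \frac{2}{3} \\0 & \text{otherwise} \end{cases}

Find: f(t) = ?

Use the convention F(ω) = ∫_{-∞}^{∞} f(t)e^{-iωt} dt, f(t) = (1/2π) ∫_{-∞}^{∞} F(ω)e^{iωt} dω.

f(t) = \frac{\sin^{2}{\left(\frac{t}{3} \right)}}{t^{2}}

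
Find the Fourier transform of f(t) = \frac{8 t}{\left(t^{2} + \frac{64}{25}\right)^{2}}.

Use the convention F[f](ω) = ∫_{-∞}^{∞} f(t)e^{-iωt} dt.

F(ω) = - \frac{5 i \pi \omega e^{- \frac{8 \left|{\omega}\right|}{5}}}{2}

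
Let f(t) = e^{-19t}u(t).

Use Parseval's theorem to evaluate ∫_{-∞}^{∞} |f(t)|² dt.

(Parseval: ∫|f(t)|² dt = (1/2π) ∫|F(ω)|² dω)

∫|f(t)|² dt = \frac{1}{38}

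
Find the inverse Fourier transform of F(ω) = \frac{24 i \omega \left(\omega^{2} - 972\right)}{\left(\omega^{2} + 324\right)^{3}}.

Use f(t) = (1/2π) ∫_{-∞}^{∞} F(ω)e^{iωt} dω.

f(t) = 6 t e^{- 18 \left|{t}\right|} \left|{t}\right|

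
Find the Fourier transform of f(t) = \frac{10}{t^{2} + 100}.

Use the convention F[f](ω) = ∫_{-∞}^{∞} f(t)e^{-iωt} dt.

F(ω) = \pi e^{- 10 \left|{\omega}\right|}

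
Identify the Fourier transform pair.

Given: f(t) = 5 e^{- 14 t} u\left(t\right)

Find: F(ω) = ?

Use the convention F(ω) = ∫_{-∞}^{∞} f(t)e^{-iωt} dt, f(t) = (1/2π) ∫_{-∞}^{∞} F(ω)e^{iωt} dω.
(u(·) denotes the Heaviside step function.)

F(ω) = \frac{5}{i \omega + 14}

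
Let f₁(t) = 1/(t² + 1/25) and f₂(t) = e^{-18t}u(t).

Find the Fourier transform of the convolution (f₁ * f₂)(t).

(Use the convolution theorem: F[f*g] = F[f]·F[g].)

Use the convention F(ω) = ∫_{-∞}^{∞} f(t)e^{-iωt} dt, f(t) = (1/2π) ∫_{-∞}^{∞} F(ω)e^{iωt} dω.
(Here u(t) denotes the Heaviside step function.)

F[f₁*f₂](ω) = \frac{5 \pi e^{- \frac{\left|{\omega}\right|}{5}}}{i \omega + 18}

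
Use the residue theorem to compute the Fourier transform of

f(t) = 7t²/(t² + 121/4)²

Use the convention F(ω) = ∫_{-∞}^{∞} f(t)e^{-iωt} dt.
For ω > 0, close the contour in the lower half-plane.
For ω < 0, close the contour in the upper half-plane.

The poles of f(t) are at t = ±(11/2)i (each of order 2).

Let g(z) = f(z)e^{-iωz}; for large |z| the factor e^{-iωz} decays in the lower half-plane when ω > 0 and in the upper half-plane when ω < 0.

Case ω > 0 (lower half-plane, clockwise contour ⇒ F(ω) = -2πi·ΣRes):
  Res_{z = - \frac{11 i}{2}} g(z) = \frac{7 i \left(2 - 11 \omega\right) e^{- \frac{11 \omega}{2}}}{44} (pole of order 2)
  F(ω) = -2πi·ΣRes = \frac{7 \pi \left(2 - 11 \omega\right) e^{- \frac{11 \omega}{2}}}{22}

Case ω < 0 (upper half-plane, counterclockwise contour ⇒ F(ω) = +2πi·ΣRes):
  Res_{z = \frac{11 i}{2}} g(z) = \frac{7 i \left(- 11 \omega - 2\right) e^{\frac{11 \omega}{2}}}{44} (pole of order 2)
  F(ω) = 2πi·ΣRes = \frac{7 \pi \left(11 \omega + 2\right) e^{\frac{11 \omega}{2}}}{22}

Both cases combine into a single formula in |ω|:

F(ω) = \frac{7 \pi \left(2 - 11 \left|{\omega}\right|\right) e^{- \frac{11 \left|{\omega}\right|}{2}}}{22}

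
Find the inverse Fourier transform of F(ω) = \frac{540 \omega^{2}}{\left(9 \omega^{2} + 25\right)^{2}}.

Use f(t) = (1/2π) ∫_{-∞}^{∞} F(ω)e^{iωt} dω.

f(t) = \left(1 - \frac{5 \left|{t}\right|}{3}\right) e^{- \frac{5 \left|{t}\right|}{3}}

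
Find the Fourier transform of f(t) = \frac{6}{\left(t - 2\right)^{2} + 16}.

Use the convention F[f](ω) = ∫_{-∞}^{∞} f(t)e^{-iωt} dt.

F(ω) = \frac{3 \pi e^{- 2 i \omega - 4 \left|{\omega}\right|}}{2}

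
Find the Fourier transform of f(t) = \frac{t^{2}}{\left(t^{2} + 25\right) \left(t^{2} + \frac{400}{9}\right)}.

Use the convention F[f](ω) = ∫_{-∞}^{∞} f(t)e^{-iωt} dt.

F(ω) = - \frac{9 \pi e^{- 5 \left|{\omega}\right|}}{35} + \frac{12 \pi e^{- \frac{20 \left|{\omega}\right|}{3}}}{35}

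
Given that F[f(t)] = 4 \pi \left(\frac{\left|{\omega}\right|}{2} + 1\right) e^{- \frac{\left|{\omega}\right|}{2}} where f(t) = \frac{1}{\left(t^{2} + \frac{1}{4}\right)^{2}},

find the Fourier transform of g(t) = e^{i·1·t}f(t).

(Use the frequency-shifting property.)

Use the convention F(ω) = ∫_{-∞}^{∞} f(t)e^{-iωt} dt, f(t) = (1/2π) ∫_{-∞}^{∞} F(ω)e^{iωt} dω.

F[g](ω) = 2 \pi \left(\left|{\omega - 1}\right| + 2\right) e^{- \frac{\left|{\omega - 1}\right|}{2}}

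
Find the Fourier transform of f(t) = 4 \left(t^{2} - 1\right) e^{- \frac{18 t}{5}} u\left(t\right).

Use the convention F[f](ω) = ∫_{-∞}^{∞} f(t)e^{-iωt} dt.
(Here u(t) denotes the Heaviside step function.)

F(ω) = \frac{20 \left(250 i \omega - \left(5 i \omega + 18\right)^{3} + 900\right)}{\left(5 i \omega + 18\right)^{4}}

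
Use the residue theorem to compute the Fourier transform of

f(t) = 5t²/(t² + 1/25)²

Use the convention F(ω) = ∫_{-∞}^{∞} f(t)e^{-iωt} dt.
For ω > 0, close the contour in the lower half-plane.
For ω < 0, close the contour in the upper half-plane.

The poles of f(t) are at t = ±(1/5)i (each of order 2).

Let g(z) = f(z)e^{-iωz}; for large |z| the factor e^{-iωz} decays in the lower half-plane when ω > 0 and in the upper half-plane when ω < 0.

Case ω > 0 (lower half-plane, clockwise contour ⇒ F(ω) = -2πi·ΣRes):
  Res_{z = - \frac{i}{5}} g(z) = \frac{5 i \left(5 - \omega\right) e^{- \frac{\omega}{5}}}{4} (pole of order 2)
  F(ω) = -2πi·ΣRes = \frac{5 \pi \left(5 - \omega\right) e^{- \frac{\omega}{5}}}{2}

Case ω < 0 (upper half-plane, counterclockwise contour ⇒ F(ω) = +2πi·ΣRes):
  Res_{z = \frac{i}{5}} g(z) = \frac{5 i \left(- \omega - 5\right) e^{\frac{\omega}{5}}}{4} (pole of order 2)
  F(ω) = 2πi·ΣRes = \frac{5 \pi \left(\omega + 5\right) e^{\frac{\omega}{5}}}{2}

Both cases combine into a single formula in |ω|:

F(ω) = \frac{5 \pi \left(5 - \left|{\omega}\right|\right) e^{- \frac{\left|{\omega}\right|}{5}}}{2}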